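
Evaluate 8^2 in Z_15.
8^{2} = 64 ≡ 4 mod 15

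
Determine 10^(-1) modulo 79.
Since 79 is prime, by Fermat 10^(-1) ≡ 10^{77} ≡ 8 mod 79. Verify: 10 × 8 = 80 ≡ 1 mod 79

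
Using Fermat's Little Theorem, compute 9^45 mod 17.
By Fermat: 9^{16} ≡ 1 (mod 17). 45 = 2×16 + 13. So 9^{45} ≡ 9^{13} ≡ 8 (mod 17)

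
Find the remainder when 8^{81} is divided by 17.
By Fermat: 8^{16} ≡ 1 mod 17. 81 = 5×16 + 1. So 8^{81} ≡ 8^{1} ≡ 8 mod 17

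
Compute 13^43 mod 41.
Using Fermat: 13^{40} ≡ 1 mod 41. 43 ≡ 3 mod 40. So 13^{43} ≡ 13^{3} ≡ 24 mod 41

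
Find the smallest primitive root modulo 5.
g = 2. For each prime q|4: 2^{2}≡4, none ≡ 1, so ord_5(2) = 4 and 2 is a primitive root.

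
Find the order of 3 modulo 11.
Powers of 3 mod 11: 3^1≡3, 3^2≡9, 3^3≡5, 3^4≡4, 3^5≡1. Order = 5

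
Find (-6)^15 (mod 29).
By repeated squaring (mod 29): (-6)^{1}≡23, (-6)^{2}≡7, (-6)^{4}≡20, (-6)^{8}≡23. Then (-6)^{15} = (-6)^{8+4+2+1} ≡ 23 × 20 × 7 × 23 ≡ 23 (mod 29)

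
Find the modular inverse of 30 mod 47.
Since 47 is prime, by Fermat 30^(-1) ≡ 30^{45} ≡ 11 (mod 47). Verify: 30 × 11 = 330 ≡ 1 (mod 47)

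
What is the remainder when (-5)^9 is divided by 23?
By repeated squaring (mod 23): (-5)^{1}≡18, (-5)^{2}≡2, (-5)^{4}≡4, (-5)^{8}≡16. Then (-5)^{9} = (-5)^{8+1} ≡ 16 × 18 ≡ 12 (mod 23)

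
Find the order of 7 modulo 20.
Powers of 7 mod 20: 7^1≡7, 7^2≡9, 7^3≡3, 7^4≡1. ord_20(7) = 4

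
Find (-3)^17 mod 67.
By repeated squaring mod 67: (-3)^{1}≡64, (-3)^{2}≡9, (-3)^{4}≡14, (-3)^{8}≡62, (-3)^{16}≡25. Then (-3)^{17} = (-3)^{16+1} ≡ 25 × 64 ≡ 59 mod 67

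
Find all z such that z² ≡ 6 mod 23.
The square roots of 6 mod 23 are 12 and 11. Verify: 12² = 144 ≡ 6 mod 23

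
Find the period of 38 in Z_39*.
Powers of 38 mod 39: 38^1≡38, 38^2≡1. So the order of 38 is 2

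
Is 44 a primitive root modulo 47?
ord_47(44) divides 46. For each prime q|46: 44^{23}≡46, 44^{2}≡9, none ≡ 1. So 44 has order 46 and is a primitive root mod 47.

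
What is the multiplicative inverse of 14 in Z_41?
Since 41 is prime, by Fermat 14^(-1) ≡ 14^{39} ≡ 3 mod 41. Verify: 14 × 3 = 42 ≡ 1 mod 41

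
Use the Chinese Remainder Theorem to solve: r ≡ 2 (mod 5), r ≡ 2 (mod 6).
M = 5 × 6 = 30. M₁ = 6, y₁ ≡ 1 (mod 5). M₂ = 5, y₂ ≡ 5 (mod 6). r = 2×6×1 + 2×5×5 ≡ 2 (mod 30)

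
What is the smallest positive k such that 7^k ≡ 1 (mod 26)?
Powers of 7 mod 26: 7^1≡7, 7^2≡23, 7^3≡5, 7^4≡9, 7^5≡11, 7^6≡25, 7^7≡19, 7^8≡3, 7^9≡21, 7^10≡17, 7^11≡15, 7^12≡1. So the order of 7 is 12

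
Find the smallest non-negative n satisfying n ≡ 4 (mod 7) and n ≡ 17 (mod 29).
M = 7 × 29 = 203. M₁ = 29, y₁ ≡ 1 (mod 7). M₂ = 7, y₂ ≡ 25 (mod 29). n = 4×29×1 + 17×7×25 ≡ 46 (mod 203)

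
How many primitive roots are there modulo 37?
There are φ(37-1) = φ(36) = 12 primitive roots modulo 37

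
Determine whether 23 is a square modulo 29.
By Euler's criterion: 23^{14} ≡ 1 (mod 29). Since this equals 1, 23 is a QR.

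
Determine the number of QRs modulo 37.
For prime 37, there are (p-1)/2 = (37-1)/2 = 18 quadratic residues (excluding 0).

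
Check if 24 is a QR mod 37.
By Euler's criterion: 24^{18} ≡ 36 mod 37. Since this equals -1 (≡ 36), 24 is not a QR.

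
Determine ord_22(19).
Powers of 19 mod 22: 19^1≡19, 19^2≡9, 19^3≡17, 19^4≡15, 19^5≡21, 19^6≡3, 19^7≡13, 19^8≡5, 19^9≡7, 19^10≡1. ord_22(19) = 10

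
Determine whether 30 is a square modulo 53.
By Euler's criterion: 30^{26} ≡ 52 (mod 53). Since this equals -1 (≡ 52), 30 is not a QR.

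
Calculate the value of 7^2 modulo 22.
7^{2} = 49 ≡ 5 mod 22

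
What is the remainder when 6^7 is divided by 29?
By repeated squaring (mod 29): 6^{1}≡6, 6^{2}≡7, 6^{4}≡20. Then 6^{7} = 6^{4+2+1} ≡ 20 × 7 × 6 ≡ 28 (mod 29)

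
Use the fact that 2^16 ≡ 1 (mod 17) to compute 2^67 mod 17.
By Fermat: 2^{16} ≡ 1 (mod 17). 67 = 4×16 + 3. So 2^{67} ≡ 2^{3} ≡ 8 (mod 17)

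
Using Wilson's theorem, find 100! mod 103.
(102)! = (100)! × (101) × (102) ≡ -1 (mod 103). So (100)! ≡ -1 × [(102)(101)]^(-1) ≡ 51 (mod 103)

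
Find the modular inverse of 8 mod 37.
Since 37 is prime, by Fermat 8^(-1) ≡ 8^{35} ≡ 14 (mod 37). Verify: 8 × 14 = 112 ≡ 1 (mod 37)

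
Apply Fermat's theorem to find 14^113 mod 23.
By Fermat: 14^{22} ≡ 1 mod 23. 113 = 5×22 + 3. So 14^{113} ≡ 14^{3} ≡ 7 mod 23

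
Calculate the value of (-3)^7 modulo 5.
Using Fermat: (-3)^{4} ≡ 1 mod 5. 7 ≡ 3 mod 4. So (-3)^{7} ≡ (-3)^{3} ≡ 3 mod 5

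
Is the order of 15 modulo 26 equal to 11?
Powers of 15 mod 26: 15^1≡15, 15^2≡17, 15^3≡21, 15^4≡3, 15^5≡19, 15^6≡25, 15^7≡11, 15^8≡9, 15^9≡5, 15^10≡23, 15^11≡7, 15^12≡1. 15^11≡7≢1, so ord ≠ 11. No, the actual order is 12.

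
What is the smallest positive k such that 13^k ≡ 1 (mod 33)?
Powers of 13 mod 33: 13^1≡13, 13^2≡4, 13^3≡19, 13^4≡16, 13^5≡10, 13^6≡31, 13^7≡7, 13^8≡25, 13^9≡28, 13^10≡1. ord_33(13) = 10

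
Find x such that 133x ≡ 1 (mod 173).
Since 173 is prime, by Fermat 133^(-1) ≡ 133^{171} ≡ 160 (mod 173). Verify: 133 × 160 = 21280 ≡ 1 (mod 173)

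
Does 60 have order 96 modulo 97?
ord_97(60) divides 96. For each prime q|96: 60^{48}≡96, 60^{32}≡35, none ≡ 1. So 60 has order 96 and is a primitive root mod 97.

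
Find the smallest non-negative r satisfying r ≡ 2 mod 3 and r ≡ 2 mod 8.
M = 3 × 8 = 24. M₁ = 8, y₁ ≡ 2 mod 3. M₂ = 3, y₂ ≡ 3 mod 8. r = 2×8×2 + 2×3×3 ≡ 2 mod 24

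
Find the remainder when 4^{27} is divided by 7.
By Fermat: 4^{6} ≡ 1 (mod 7). 27 = 4×6 + 3. So 4^{27} ≡ 4^{3} ≡ 1 (mod 7)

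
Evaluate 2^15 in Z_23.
By repeated squaring (mod 23): 2^{1}≡2, 2^{2}≡4, 2^{4}≡16, 2^{8}≡3. Then 2^{15} = 2^{8+4+2+1} ≡ 3 × 16 × 4 × 2 ≡ 16 (mod 23)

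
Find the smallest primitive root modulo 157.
g = 5. For each prime q|156: 5^{78}≡156, 5^{52}≡12, 5^{12}≡130, none ≡ 1, so ord_157(5) = 156 and 5 is a primitive root.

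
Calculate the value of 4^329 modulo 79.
Using Fermat: 4^{78} ≡ 1 (mod 79). 329 ≡ 17 (mod 78). So 4^{329} ≡ 4^{17} ≡ 42 (mod 79)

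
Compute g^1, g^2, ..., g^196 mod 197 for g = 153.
153^1, 153^2, ..., 153^{196} mod 197: [153, 163, 117, 171, 159, 96, 110, 85, 3, 65, 95, 154, 119, 83, 91, 133, 58, 9, 195, 88, 68, 160, 52, 76, 5, 174, 27, 191, 67, 7, 86, 156, 31, 15, 128, 81, 179, 4, 21, 61, 74, 93, 45, 187, 46, 143, 12, 63, 183, 25, 82, 135, 167, 138, 35, 36, 189, 155, 75, 49, 11, 107, 20, 105, 108, 173, 71, 28, 147, 33, 124, 60, 118, 127, 125, 16, 84, 47, 99, 175, 180, 157, 184, 178, 48, 55, 141, 100, 131, 146, 77, 158, 140, 144, 165, 29, 103, 196, 44, 34, 80, 26, 38, 101, 87, 112, 194, 132, 102, 43, 78, 114, 106, 64, 139, 188, 2, 109, 129, 37, 145, 121, 192, 23, 170, 6, 130, 190, 111, 41, 166, 182, 69, 116, 18, 193, 176, 136, 123, 104, 152, 10, 151, 54, 185, 134, 14, 172, 115, 62, 30, 59, 162, 161, 8, 42, 122, 148, 186, 90, 177, 92, 89, 24, 126, 169, 50, 164, 73, 137, 79, 70, 72, 181, 113, 150, 98, 22, 17, 40, 13, 19, 149, 142, 56, 97, 66, 51, 120, 39, 57, 53, 32, 168, 94, 1]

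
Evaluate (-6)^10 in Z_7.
Using Fermat: (-6)^{6} ≡ 1 (mod 7). 10 ≡ 4 (mod 6). So (-6)^{10} ≡ (-6)^{4} ≡ 1 (mod 7)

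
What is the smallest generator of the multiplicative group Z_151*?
g = 6. Powers: [6, 36, 65, 88, 75, 148, 133, 43, ...] generates all 150 non-zero residues.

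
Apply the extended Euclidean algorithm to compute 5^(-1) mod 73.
Extended GCD: 5(-29) + 73(2) = 1. So 5^(-1) ≡ -29 ≡ 44 mod 73. Verify: 5 × 44 = 220 ≡ 1 mod 73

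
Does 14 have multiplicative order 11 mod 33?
Powers of 14 mod 33: 14^1≡14, 14^2≡31, 14^3≡5, 14^4≡4, 14^5≡23, 14^6≡25, 14^7≡20, 14^8≡16, 14^9≡26, 14^10≡1. Already 14^10≡1, so the order is 10 < 11. No, the actual order is 10.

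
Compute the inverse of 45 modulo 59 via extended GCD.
Extended GCD: 45(21) + 59(-16) = 1. So 45^(-1) ≡ 21 mod 59. Verify: 45 × 21 = 945 ≡ 1 mod 59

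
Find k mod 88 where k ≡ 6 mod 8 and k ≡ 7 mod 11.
M = 8 × 11 = 88. M₁ = 11, y₁ ≡ 3 mod 8. M₂ = 8, y₂ ≡ 7 mod 11. k = 6×11×3 + 7×8×7 ≡ 62 mod 88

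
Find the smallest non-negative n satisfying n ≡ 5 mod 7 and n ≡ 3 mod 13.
M = 7 × 13 = 91. M₁ = 13, y₁ ≡ 6 mod 7. M₂ = 7, y₂ ≡ 2 mod 13. n = 5×13×6 + 3×7×2 ≡ 68 mod 91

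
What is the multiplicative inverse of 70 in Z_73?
Since 73 is prime, by Fermat 70^(-1) ≡ 70^{71} ≡ 24 mod 73. Verify: 70 × 24 = 1680 ≡ 1 mod 73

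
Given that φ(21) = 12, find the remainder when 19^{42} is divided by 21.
By Euler: 19^{12} ≡ 1 (mod 21) since gcd(19, 21) = 1. 42 = 3×12 + 6. So 19^{42} ≡ 19^{6} ≡ 1 (mod 21)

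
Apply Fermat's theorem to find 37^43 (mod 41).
By Fermat: 37^{40} ≡ 1 (mod 41). So 37^{43} = 37^{40} · 37^{3} ≡ 37^{3} ≡ 18 (mod 41)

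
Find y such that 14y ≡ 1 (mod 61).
Since 61 is prime, by Fermat 14^(-1) ≡ 14^{59} ≡ 48 (mod 61). Verify: 14 × 48 = 672 ≡ 1 (mod 61)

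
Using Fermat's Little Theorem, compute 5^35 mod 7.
By Fermat: 5^{6} ≡ 1 mod 7. 35 = 5×6 + 5. So 5^{35} ≡ 5^{5} ≡ 3 mod 7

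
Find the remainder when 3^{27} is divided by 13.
By Fermat: 3^{12} ≡ 1 mod 13. 27 = 2×12 + 3. So 3^{27} ≡ 3^{3} ≡ 1 mod 13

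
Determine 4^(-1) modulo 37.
Since 37 is prime, by Fermat 4^(-1) ≡ 4^{35} ≡ 28 (mod 37). Verify: 4 × 28 = 112 ≡ 1 (mod 37)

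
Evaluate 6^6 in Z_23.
By repeated squaring (mod 23): 6^{1}≡6, 6^{2}≡13, 6^{4}≡8. Then 6^{6} = 6^{4+2} ≡ 8 × 13 ≡ 12 (mod 23)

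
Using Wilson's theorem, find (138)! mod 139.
By Wilson's theorem, (138)! ≡ -1 ≡ 138 (mod 139)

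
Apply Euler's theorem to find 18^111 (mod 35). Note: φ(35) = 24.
By Euler: 18^{24} ≡ 1 (mod 35) since gcd(18, 35) = 1. 111 = 4×24 + 15. So 18^{111} ≡ 18^{15} ≡ 22 (mod 35)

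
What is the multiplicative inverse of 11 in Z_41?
Since 41 is prime, by Fermat 11^(-1) ≡ 11^{39} ≡ 15 (mod 41). Verify: 11 × 15 = 165 ≡ 1 (mod 41)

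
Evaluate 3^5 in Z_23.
By repeated squaring mod 23: 3^{1}≡3, 3^{2}≡9, 3^{4}≡12. Then 3^{5} = 3^{4+1} ≡ 12 × 3 ≡ 13 mod 23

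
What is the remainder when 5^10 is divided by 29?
By repeated squaring mod 29: 5^{1}≡5, 5^{2}≡25, 5^{4}≡16, 5^{8}≡24. Then 5^{10} = 5^{8+2} ≡ 24 × 25 ≡ 20 mod 29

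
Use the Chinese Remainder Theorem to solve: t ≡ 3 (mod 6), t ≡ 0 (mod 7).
M = 6 × 7 = 42. M₁ = 7, y₁ ≡ 1 (mod 6). M₂ = 6, y₂ ≡ 6 (mod 7). t = 3×7×1 + 0×6×6 ≡ 21 (mod 42)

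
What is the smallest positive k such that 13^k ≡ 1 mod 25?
Powers of 13 mod 25: 13^1≡13, 13^2≡19, 13^3≡22, 13^4≡11, 13^5≡18, 13^6≡9, 13^7≡17, 13^8≡21, 13^9≡23, 13^10≡24, 13^11≡12, 13^12≡6, 13^13≡3, 13^14≡14, 13^15≡7, 13^16≡16, 13^17≡8, 13^18≡4, 13^19≡2, 13^20≡1. So the order of 13 is 20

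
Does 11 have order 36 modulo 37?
11^{6} ≡ 1 (mod 37) and 6 < 36, so ord_37(11) = 6 ≠ 36 and 11 is not a primitive root.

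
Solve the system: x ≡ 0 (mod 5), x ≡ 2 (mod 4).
M = 5 × 4 = 20. M₁ = 4, y₁ ≡ 4 (mod 5). M₂ = 5, y₂ ≡ 1 (mod 4). x = 0×4×4 + 2×5×1 ≡ 10 (mod 20)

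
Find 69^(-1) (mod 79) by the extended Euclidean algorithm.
Extended GCD: 69(-8) + 79(7) = 1. So 69^(-1) ≡ -8 ≡ 71 (mod 79). Verify: 69 × 71 = 4899 ≡ 1 (mod 79)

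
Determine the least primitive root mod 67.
g = 2. For each prime q|66: 2^{33}≡66, 2^{22}≡37, 2^{6}≡64, none ≡ 1, so ord_67(2) = 66 and 2 is a primitive root.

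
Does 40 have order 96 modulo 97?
ord_97(40) divides 96. For each prime q|96: 40^{48}≡96, 40^{32}≡35, none ≡ 1. So 40 has order 96 and is a primitive root mod 97.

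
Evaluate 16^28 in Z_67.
By repeated squaring (mod 67): 16^{1}≡16, 16^{2}≡55, 16^{4}≡10, 16^{8}≡33, 16^{16}≡17. Then 16^{28} = 16^{16+8+4} ≡ 17 × 33 × 10 ≡ 49 (mod 67)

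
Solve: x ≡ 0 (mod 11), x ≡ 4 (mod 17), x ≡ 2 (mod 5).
M = 11 × 17 × 5 = 935. M₁ = 85, y₁ ≡ 7 (mod 11). M₂ = 55, y₂ ≡ 13 (mod 17). M₃ = 187, y₃ ≡ 3 (mod 5). x = 0×85×7 + 4×55×13 + 2×187×3 ≡ 242 (mod 935)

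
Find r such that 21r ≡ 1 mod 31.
Since 31 is prime, by Fermat 21^(-1) ≡ 21^{29} ≡ 3 mod 31. Verify: 21 × 3 = 63 ≡ 1 mod 31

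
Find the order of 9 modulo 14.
Powers of 9 mod 14: 9^1≡9, 9^2≡11, 9^3≡1. ord_14(9) = 3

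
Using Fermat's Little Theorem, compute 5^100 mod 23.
By Fermat: 5^{22} ≡ 1 (mod 23). 100 = 4×22 + 12. So 5^{100} ≡ 5^{12} ≡ 18 (mod 23)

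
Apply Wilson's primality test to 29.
(28)! mod 29 = 28. Since 28 ≡ -1 mod 29, 29 is prime.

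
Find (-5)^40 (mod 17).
Using Fermat: (-5)^{16} ≡ 1 (mod 17). 40 ≡ 8 (mod 16). So (-5)^{40} ≡ (-5)^{8} ≡ 16 (mod 17)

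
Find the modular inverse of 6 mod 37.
Since 37 is prime, by Fermat 6^(-1) ≡ 6^{35} ≡ 31 (mod 37). Verify: 6 × 31 = 186 ≡ 1 (mod 37)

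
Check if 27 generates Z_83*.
27^{41} ≡ 1 (mod 83) and 41 < 82, so ord_83(27) = 41 ≠ 82 and 27 is not a primitive root.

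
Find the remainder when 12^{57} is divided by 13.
By Fermat: 12^{12} ≡ 1 mod 13. 57 = 4×12 + 9. So 12^{57} ≡ 12^{9} ≡ 12 mod 13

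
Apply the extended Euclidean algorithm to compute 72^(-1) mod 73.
Extended GCD: 72(-1) + 73(1) = 1. So 72^(-1) ≡ -1 ≡ 72 mod 73. Verify: 72 × 72 = 5184 ≡ 1 mod 73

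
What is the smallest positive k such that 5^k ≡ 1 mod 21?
Powers of 5 mod 21: 5^1≡5, 5^2≡4, 5^3≡20, 5^4≡16, 5^5≡17, 5^6≡1. ord_21(5) = 6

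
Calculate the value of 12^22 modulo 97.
By repeated squaring (mod 97): 12^{1}≡12, 12^{2}≡47, 12^{4}≡75, 12^{8}≡96, 12^{16}≡1. Then 12^{22} = 12^{16+4+2} ≡ 1 × 75 × 47 ≡ 33 (mod 97)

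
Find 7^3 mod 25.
7^{3} = 343 ≡ 18 mod 25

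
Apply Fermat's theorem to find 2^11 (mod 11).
By Fermat: 2^{10} ≡ 1 (mod 11). So 2^{11} = 2^{10} · 2^{1} ≡ 2^{1} ≡ 2 (mod 11)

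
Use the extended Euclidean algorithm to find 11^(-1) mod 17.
Extended GCD: 11(-3) + 17(2) = 1. So 11^(-1) ≡ -3 ≡ 14 (mod 17). Verify: 11 × 14 = 154 ≡ 1 (mod 17)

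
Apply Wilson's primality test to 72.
(71)! mod 72 = 0. Since 0 ≢ -1 (mod 72), 72 is not prime.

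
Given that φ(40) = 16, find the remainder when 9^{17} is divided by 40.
By Euler: 9^{16} ≡ 1 mod 40 since gcd(9, 40) = 1. 17 = 1×16 + 1. So 9^{17} ≡ 9^{1} ≡ 9 mod 40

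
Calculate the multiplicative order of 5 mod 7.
Powers of 5 mod 7: 5^1≡5, 5^2≡4, 5^3≡6, 5^4≡2, 5^5≡3, 5^6≡1. So the order of 5 is 6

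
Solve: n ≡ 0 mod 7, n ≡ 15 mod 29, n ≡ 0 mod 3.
M = 7 × 29 × 3 = 609. M₁ = 87, y₁ ≡ 5 mod 7. M₂ = 21, y₂ ≡ 18 mod 29. M₃ = 203, y₃ ≡ 2 mod 3. n = 0×87×5 + 15×21×18 + 0×203×2 ≡ 189 mod 609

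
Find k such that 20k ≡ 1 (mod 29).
Since 29 is prime, by Fermat 20^(-1) ≡ 20^{27} ≡ 16 (mod 29). Verify: 20 × 16 = 320 ≡ 1 (mod 29)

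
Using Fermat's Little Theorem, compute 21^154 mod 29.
By Fermat: 21^{28} ≡ 1 mod 29. 154 = 5×28 + 14. So 21^{154} ≡ 21^{14} ≡ 28 mod 29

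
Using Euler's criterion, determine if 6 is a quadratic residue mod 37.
By Euler's criterion: 6^{18} ≡ 36 (mod 37). Since this equals -1 (≡ 36), 6 is not a QR.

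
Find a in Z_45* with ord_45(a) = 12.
2 has order 12 mod 45 since 2^{12} ≡ 1 mod 45 and no smaller power works.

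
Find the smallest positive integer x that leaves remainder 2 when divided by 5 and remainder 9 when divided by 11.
M = 5 × 11 = 55. M₁ = 11, y₁ ≡ 1 mod 5. M₂ = 5, y₂ ≡ 9 mod 11. x = 2×11×1 + 9×5×9 ≡ 42 mod 55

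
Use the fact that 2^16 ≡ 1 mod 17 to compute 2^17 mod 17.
By Fermat: 2^{16} ≡ 1 mod 17. So 2^{17} = 2^{16} · 2^{1} ≡ 2^{1} ≡ 2 mod 17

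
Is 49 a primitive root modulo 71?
49^{35} ≡ 1 (mod 71) and 35 < 70, so ord_71(49) = 35 ≠ 70 and 49 is not a primitive root.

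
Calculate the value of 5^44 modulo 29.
Using Fermat: 5^{28} ≡ 1 (mod 29). 44 ≡ 16 (mod 28). So 5^{44} ≡ 5^{16} ≡ 25 (mod 29)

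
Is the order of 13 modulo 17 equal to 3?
Powers of 13 mod 17: 13^1≡13, 13^2≡16, 13^3≡4, 13^4≡1. 13^3≡4≢1, so ord ≠ 3. No, the actual order is 4.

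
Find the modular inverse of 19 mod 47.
Since 47 is prime, by Fermat 19^(-1) ≡ 19^{45} ≡ 5 (mod 47). Verify: 19 × 5 = 95 ≡ 1 (mod 47)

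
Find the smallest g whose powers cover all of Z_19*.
g = 2. For each prime q|18: 2^{9}≡18, 2^{6}≡7, none ≡ 1, so ord_19(2) = 18 and 2 is a primitive root.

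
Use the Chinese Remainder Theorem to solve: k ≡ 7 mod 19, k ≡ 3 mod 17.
M = 19 × 17 = 323. M₁ = 17, y₁ ≡ 9 mod 19. M₂ = 19, y₂ ≡ 9 mod 17. k = 7×17×9 + 3×19×9 ≡ 292 mod 323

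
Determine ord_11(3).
Powers of 3 mod 11: 3^1≡3, 3^2≡9, 3^3≡5, 3^4≡4, 3^5≡1. ord_11(3) = 5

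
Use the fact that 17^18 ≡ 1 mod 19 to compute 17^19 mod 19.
By Fermat: 17^{18} ≡ 1 mod 19. So 17^{19} = 17^{18} · 17^{1} ≡ 17^{1} ≡ 17 mod 19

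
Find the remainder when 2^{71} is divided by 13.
By Fermat: 2^{12} ≡ 1 (mod 13). 71 = 5×12 + 11. So 2^{71} ≡ 2^{11} ≡ 7 (mod 13)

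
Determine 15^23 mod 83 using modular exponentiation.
By repeated squaring mod 83: 15^{1}≡15, 15^{2}≡59, 15^{4}≡78, 15^{8}≡25, 15^{16}≡44. Then 15^{23} = 15^{16+4+2+1} ≡ 44 × 78 × 59 × 15 ≡ 18 mod 83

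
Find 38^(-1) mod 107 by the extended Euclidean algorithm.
Extended GCD: 38(31) + 107(-11) = 1. So 38^(-1) ≡ 31 mod 107. Verify: 38 × 31 = 1178 ≡ 1 mod 107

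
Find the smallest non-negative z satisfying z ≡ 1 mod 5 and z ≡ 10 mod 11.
M = 5 × 11 = 55. M₁ = 11, y₁ ≡ 1 mod 5. M₂ = 5, y₂ ≡ 9 mod 11. z = 1×11×1 + 10×5×9 ≡ 21 mod 55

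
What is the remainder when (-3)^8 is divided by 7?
Using Fermat: (-3)^{6} ≡ 1 mod 7. 8 ≡ 2 mod 6. So (-3)^{8} ≡ (-3)^{2} ≡ 2 mod 7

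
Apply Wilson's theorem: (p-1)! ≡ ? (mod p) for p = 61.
By Wilson's theorem, (60)! ≡ -1 ≡ 60 mod 61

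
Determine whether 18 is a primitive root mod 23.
18^{11} ≡ 1 (mod 23) and 11 < 22, so ord_23(18) = 11 ≠ 22 and 18 is not a primitive root.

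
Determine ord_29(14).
Powers of 14 mod 29: 14^1≡14, 14^2≡22, 14^3≡18, 14^4≡20, 14^5≡19, 14^6≡5, 14^7≡12, 14^8≡23, 14^9≡3, 14^10≡13, 14^11≡8, 14^12≡25, 14^13≡2, 14^14≡28, 14^15≡15, 14^16≡7, 14^17≡11, 14^18≡9, 14^19≡10, 14^20≡24, 14^21≡17, 14^22≡6, 14^23≡26, 14^24≡16, 14^25≡21, 14^26≡4, 14^27≡27, 14^28≡1. Order = 28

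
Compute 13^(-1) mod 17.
Since 17 is prime, by Fermat 13^(-1) ≡ 13^{15} ≡ 4 mod 17. Verify: 13 × 4 = 52 ≡ 1 mod 17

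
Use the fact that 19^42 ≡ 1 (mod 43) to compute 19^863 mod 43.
By Fermat: 19^{42} ≡ 1 (mod 43). 863 ≡ 23 (mod 42). So 19^{863} ≡ 19^{23} ≡ 26 (mod 43)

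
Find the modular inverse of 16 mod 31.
Since 31 is prime, by Fermat 16^(-1) ≡ 16^{29} ≡ 2 mod 31. Verify: 16 × 2 = 32 ≡ 1 mod 31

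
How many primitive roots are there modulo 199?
A prime p has φ(p-1) primitive roots; here φ(198) = 60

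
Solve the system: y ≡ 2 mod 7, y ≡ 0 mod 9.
M = 7 × 9 = 63. M₁ = 9, y₁ ≡ 4 mod 7. M₂ = 7, y₂ ≡ 4 mod 9. y = 2×9×4 + 0×7×4 ≡ 9 mod 63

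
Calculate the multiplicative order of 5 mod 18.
Powers of 5 mod 18: 5^1≡5, 5^2≡7, 5^3≡17, 5^4≡13, 5^5≡11, 5^6≡1. Order = 6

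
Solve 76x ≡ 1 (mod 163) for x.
Since 163 is prime, by Fermat 76^(-1) ≡ 76^{161} ≡ 148 (mod 163). Verify: 76 × 148 = 11248 ≡ 1 (mod 163)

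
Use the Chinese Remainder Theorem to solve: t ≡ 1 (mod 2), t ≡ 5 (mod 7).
M = 2 × 7 = 14. M₁ = 7, y₁ ≡ 1 (mod 2). M₂ = 2, y₂ ≡ 4 (mod 7). t = 1×7×1 + 5×2×4 ≡ 5 (mod 14)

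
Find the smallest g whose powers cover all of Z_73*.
g = 5. Powers: [5, 25, 52, 41, 59, 3, 15, 2, 10, 50, ...] generates all 72 non-zero residues.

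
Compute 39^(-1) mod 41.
Since 41 is prime, by Fermat 39^(-1) ≡ 39^{39} ≡ 20 mod 41. Verify: 39 × 20 = 780 ≡ 1 mod 41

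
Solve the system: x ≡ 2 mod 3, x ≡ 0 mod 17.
M = 3 × 17 = 51. M₁ = 17, y₁ ≡ 2 mod 3. M₂ = 3, y₂ ≡ 6 mod 17. x = 2×17×2 + 0×3×6 ≡ 17 mod 51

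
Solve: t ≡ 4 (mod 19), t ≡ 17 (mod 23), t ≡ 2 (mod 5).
M = 19 × 23 × 5 = 2185. M₁ = 115, y₁ ≡ 1 (mod 19). M₂ = 95, y₂ ≡ 8 (mod 23). M₃ = 437, y₃ ≡ 3 (mod 5). t = 4×115×1 + 17×95×8 + 2×437×3 ≡ 707 (mod 2185)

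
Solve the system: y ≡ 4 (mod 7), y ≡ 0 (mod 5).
M = 7 × 5 = 35. M₁ = 5, y₁ ≡ 3 (mod 7). M₂ = 7, y₂ ≡ 3 (mod 5). y = 4×5×3 + 0×7×3 ≡ 25 (mod 35)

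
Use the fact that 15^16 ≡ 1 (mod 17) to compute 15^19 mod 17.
By Fermat: 15^{16} ≡ 1 (mod 17). So 15^{19} = 15^{16} · 15^{3} ≡ 15^{3} ≡ 9 (mod 17)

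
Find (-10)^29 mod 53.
By repeated squaring mod 53: (-10)^{1}≡43, (-10)^{2}≡47, (-10)^{4}≡36, (-10)^{8}≡24, (-10)^{16}≡46. Then (-10)^{29} = (-10)^{16+8+4+1} ≡ 46 × 24 × 36 × 43 ≡ 7 mod 53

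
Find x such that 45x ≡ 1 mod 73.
Since 73 is prime, by Fermat 45^(-1) ≡ 45^{71} ≡ 13 mod 73. Verify: 45 × 13 = 585 ≡ 1 mod 73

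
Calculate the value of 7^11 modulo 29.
By repeated squaring mod 29: 7^{1}≡7, 7^{2}≡20, 7^{4}≡23, 7^{8}≡7. Then 7^{11} = 7^{8+2+1} ≡ 7 × 20 × 7 ≡ 23 mod 29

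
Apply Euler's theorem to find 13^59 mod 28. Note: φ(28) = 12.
By Euler: 13^{12} ≡ 1 mod 28 since gcd(13, 28) = 1. 59 = 4×12 + 11. So 13^{59} ≡ 13^{11} ≡ 13 mod 28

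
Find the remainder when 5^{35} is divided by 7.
By Fermat: 5^{6} ≡ 1 (mod 7). 35 = 5×6 + 5. So 5^{35} ≡ 5^{5} ≡ 3 (mod 7)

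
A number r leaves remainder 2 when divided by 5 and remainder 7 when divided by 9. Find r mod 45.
M = 5 × 9 = 45. M₁ = 9, y₁ ≡ 4 mod 5. M₂ = 5, y₂ ≡ 2 mod 9. r = 2×9×4 + 7×5×2 ≡ 7 mod 45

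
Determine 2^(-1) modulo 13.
Since 13 is prime, by Fermat 2^(-1) ≡ 2^{11} ≡ 7 (mod 13). Verify: 2 × 7 = 14 ≡ 1 (mod 13)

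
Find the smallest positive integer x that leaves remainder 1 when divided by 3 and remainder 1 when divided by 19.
M = 3 × 19 = 57. M₁ = 19, y₁ ≡ 1 (mod 3). M₂ = 3, y₂ ≡ 13 (mod 19). x = 1×19×1 + 1×3×13 ≡ 1 (mod 57)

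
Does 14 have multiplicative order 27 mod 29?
Powers of 14 mod 29: 14^1≡14, 14^2≡22, 14^3≡18, 14^4≡20, 14^5≡19, 14^6≡5, 14^7≡12, 14^8≡23, 14^9≡3, 14^10≡13, 14^11≡8, 14^12≡25, 14^13≡2, 14^14≡28, 14^15≡15, 14^16≡7, 14^17≡11, 14^18≡9, 14^19≡10, 14^20≡24, 14^21≡17, 14^22≡6, 14^23≡26, 14^24≡16, 14^25≡21, 14^26≡4, 14^27≡27, 14^28≡1. 14^27≡27≢1, so ord ≠ 27. No, the actual order is 28.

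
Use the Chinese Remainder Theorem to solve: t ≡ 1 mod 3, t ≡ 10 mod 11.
M = 3 × 11 = 33. M₁ = 11, y₁ ≡ 2 mod 3. M₂ = 3, y₂ ≡ 4 mod 11. t = 1×11×2 + 10×3×4 ≡ 10 mod 33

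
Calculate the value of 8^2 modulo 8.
8^{2} = 64 ≡ 0 (mod 8)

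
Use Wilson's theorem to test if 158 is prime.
(157)! mod 158 = 0. Since 0 ≢ -1 mod 158, 158 is not prime.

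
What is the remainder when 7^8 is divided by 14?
By repeated squaring mod 14: 7^{1}≡7, 7^{2}≡7, 7^{4}≡7, 7^{8}≡7. So 7^{8} ≡ 7 mod 14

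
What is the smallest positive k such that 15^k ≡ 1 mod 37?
Powers of 15 mod 37: 15^1≡15, 15^2≡3, 15^3≡8, 15^4≡9, 15^5≡24, 15^6≡27, 15^7≡35, 15^8≡7, 15^9≡31, 15^10≡21, 15^11≡19, 15^12≡26, 15^13≡20, 15^14≡4, 15^15≡23, 15^16≡12, 15^17≡32, 15^18≡36, 15^19≡22, 15^20≡34, 15^21≡29, 15^22≡28, 15^23≡13, 15^24≡10, 15^25≡2, 15^26≡30, 15^27≡6, 15^28≡16, 15^29≡18, 15^30≡11, 15^31≡17, 15^32≡33, 15^33≡14, 15^34≡25, 15^35≡5, 15^36≡1. Order = 36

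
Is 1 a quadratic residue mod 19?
By Euler's criterion: 1^{9} ≡ 1 mod 19. Since this equals 1, 1 is a QR.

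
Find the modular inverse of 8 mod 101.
Since 101 is prime, by Fermat 8^(-1) ≡ 8^{99} ≡ 38 (mod 101). Verify: 8 × 38 = 304 ≡ 1 (mod 101)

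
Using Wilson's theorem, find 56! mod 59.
(58)! = (56)! × (57) × (58) ≡ -1 mod 59. So (56)! ≡ -1 × [(58)(57)]^(-1) ≡ 29 mod 59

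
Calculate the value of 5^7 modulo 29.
By repeated squaring (mod 29): 5^{1}≡5, 5^{2}≡25, 5^{4}≡16. Then 5^{7} = 5^{4+2+1} ≡ 16 × 25 × 5 ≡ 28 (mod 29)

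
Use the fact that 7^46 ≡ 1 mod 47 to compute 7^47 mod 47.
By Fermat: 7^{46} ≡ 1 mod 47. So 7^{47} = 7^{46} · 7^{1} ≡ 7^{1} ≡ 7 mod 47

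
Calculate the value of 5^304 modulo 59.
Using Fermat: 5^{58} ≡ 1 mod 59. 304 ≡ 14 mod 58. So 5^{304} ≡ 5^{14} ≡ 22 mod 59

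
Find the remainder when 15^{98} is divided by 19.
By Fermat: 15^{18} ≡ 1 mod 19. 98 = 5×18 + 8. So 15^{98} ≡ 15^{8} ≡ 5 mod 19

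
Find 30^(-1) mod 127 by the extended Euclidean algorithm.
Extended GCD: 30(-55) + 127(13) = 1. So 30^(-1) ≡ -55 ≡ 72 mod 127. Verify: 30 × 72 = 2160 ≡ 1 mod 127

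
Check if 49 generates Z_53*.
49^{13} ≡ 1 (mod 53) and 13 < 52, so ord_53(49) = 13 ≠ 52 and 49 is not a primitive root.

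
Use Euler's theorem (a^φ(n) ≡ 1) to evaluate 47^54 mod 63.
By Euler: 47^{36} ≡ 1 mod 63 since gcd(47, 63) = 1. 54 = 1×36 + 18. So 47^{54} ≡ 47^{18} ≡ 1 mod 63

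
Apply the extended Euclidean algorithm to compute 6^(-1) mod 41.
Extended GCD: 6(7) + 41(-1) = 1. So 6^(-1) ≡ 7 mod 41. Verify: 6 × 7 = 42 ≡ 1 mod 41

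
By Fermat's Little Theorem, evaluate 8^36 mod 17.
By Fermat: 8^{16} ≡ 1 (mod 17). 36 = 2×16 + 4. So 8^{36} ≡ 8^{4} ≡ 16 (mod 17)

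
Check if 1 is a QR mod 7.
By Euler's criterion: 1^{3} ≡ 1 mod 7. Since this equals 1, 1 is a QR.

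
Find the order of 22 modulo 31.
Powers of 22 mod 31: 22^1≡22, 22^2≡19, 22^3≡15, 22^4≡20, 22^5≡6, 22^6≡8, 22^7≡21, 22^8≡28, 22^9≡27, 22^10≡5, 22^11≡17, 22^12≡2, 22^13≡13, 22^14≡7, 22^15≡30, 22^16≡9, 22^17≡12, 22^18≡16, 22^19≡11, 22^20≡25, 22^21≡23, 22^22≡10, 22^23≡3, 22^24≡4, 22^25≡26, 22^26≡14, 22^27≡29, 22^28≡18, 22^29≡24, 22^30≡1. Order = 30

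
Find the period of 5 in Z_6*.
Powers of 5 mod 6: 5^1≡5, 5^2≡1. So the order of 5 is 2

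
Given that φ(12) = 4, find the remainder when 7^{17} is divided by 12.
By Euler: 7^{4} ≡ 1 (mod 12) since gcd(7, 12) = 1. 17 = 4×4 + 1. So 7^{17} ≡ 7^{1} ≡ 7 (mod 12)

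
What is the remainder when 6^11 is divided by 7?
Using Fermat: 6^{6} ≡ 1 mod 7. 11 ≡ 5 mod 6. So 6^{11} ≡ 6^{5} ≡ 6 mod 7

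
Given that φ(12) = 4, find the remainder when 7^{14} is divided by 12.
By Euler: 7^{4} ≡ 1 (mod 12) since gcd(7, 12) = 1. 14 = 3×4 + 2. So 7^{14} ≡ 7^{2} ≡ 1 (mod 12)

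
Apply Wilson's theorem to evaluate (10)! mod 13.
(12)! = (10)! × (11) × (12) ≡ -1 mod 13. So (10)! ≡ -1 × [(12)(11)]^(-1) ≡ 6 mod 13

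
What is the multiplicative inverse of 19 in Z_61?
Since 61 is prime, by Fermat 19^(-1) ≡ 19^{59} ≡ 45 (mod 61). Verify: 19 × 45 = 855 ≡ 1 (mod 61)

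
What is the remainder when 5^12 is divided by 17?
By repeated squaring (mod 17): 5^{1}≡5, 5^{2}≡8, 5^{4}≡13, 5^{8}≡16. Then 5^{12} = 5^{8+4} ≡ 16 × 13 ≡ 4 (mod 17)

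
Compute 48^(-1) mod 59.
Since 59 is prime, by Fermat 48^(-1) ≡ 48^{57} ≡ 16 mod 59. Verify: 48 × 16 = 768 ≡ 1 mod 59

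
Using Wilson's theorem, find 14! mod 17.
(16)! = (14)! × (15) × (16) ≡ -1 (mod 17). So (14)! ≡ -1 × [(16)(15)]^(-1) ≡ 8 (mod 17)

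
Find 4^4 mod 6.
4^{4} = 256 ≡ 4 mod 6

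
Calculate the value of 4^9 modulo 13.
By repeated squaring (mod 13): 4^{1}≡4, 4^{2}≡3, 4^{4}≡9, 4^{8}≡3. Then 4^{9} = 4^{8+1} ≡ 3 × 4 ≡ 12 (mod 13)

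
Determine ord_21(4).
Powers of 4 mod 21: 4^1≡4, 4^2≡16, 4^3≡1. So the order of 4 is 3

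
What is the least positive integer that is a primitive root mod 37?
g = 2. For each prime q|36: 2^{18}≡36, 2^{12}≡26, none ≡ 1, so ord_37(2) = 36 and 2 is a primitive root.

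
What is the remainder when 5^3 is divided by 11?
5^{3} = 125 ≡ 4 mod 11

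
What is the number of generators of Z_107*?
Number of primitive roots mod 107 = φ(p-1) = φ(106) = 52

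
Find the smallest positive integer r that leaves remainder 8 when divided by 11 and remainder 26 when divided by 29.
M = 11 × 29 = 319. M₁ = 29, y₁ ≡ 8 mod 11. M₂ = 11, y₂ ≡ 8 mod 29. r = 8×29×8 + 26×11×8 ≡ 316 mod 319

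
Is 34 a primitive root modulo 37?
34^{9} ≡ 1 (mod 37) and 9 < 36, so ord_37(34) = 9 ≠ 36 and 34 is not a primitive root.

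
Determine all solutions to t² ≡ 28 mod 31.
The square roots of 28 mod 31 are 20 and 11. Verify: 20² = 400 ≡ 28 mod 31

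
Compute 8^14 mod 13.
Using Fermat: 8^{12} ≡ 1 mod 13. 14 ≡ 2 mod 12. So 8^{14} ≡ 8^{2} ≡ 12 mod 13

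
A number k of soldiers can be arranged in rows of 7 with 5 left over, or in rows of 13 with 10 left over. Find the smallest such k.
M = 7 × 13 = 91. M₁ = 13, y₁ ≡ 6 (mod 7). M₂ = 7, y₂ ≡ 2 (mod 13). k = 5×13×6 + 10×7×2 ≡ 75 (mod 91)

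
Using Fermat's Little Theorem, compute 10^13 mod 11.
By Fermat: 10^{10} ≡ 1 (mod 11). So 10^{13} = 10^{10} · 10^{3} ≡ 10^{3} ≡ 10 (mod 11)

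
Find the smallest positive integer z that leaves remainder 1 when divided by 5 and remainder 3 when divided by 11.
M = 5 × 11 = 55. M₁ = 11, y₁ ≡ 1 (mod 5). M₂ = 5, y₂ ≡ 9 (mod 11). z = 1×11×1 + 3×5×9 ≡ 36 (mod 55)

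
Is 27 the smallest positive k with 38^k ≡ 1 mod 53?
Powers of 38 mod 53: 38^1≡38, 38^2≡13, 38^3≡17, 38^4≡10, 38^5≡9, 38^6≡24, 38^7≡11, 38^8≡47, 38^9≡37, 38^10≡28, 38^11≡4, 38^12≡46, 38^13≡52, 38^14≡15, 38^15≡40, 38^16≡36, 38^17≡43, 38^18≡44, 38^19≡29, 38^20≡42, 38^21≡6, 38^22≡16, 38^23≡25, 38^24≡49, 38^25≡7, 38^26≡1. Already 38^26≡1, so the order is 26 < 27. No, the actual order is 26.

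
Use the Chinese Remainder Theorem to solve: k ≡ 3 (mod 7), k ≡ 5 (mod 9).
M = 7 × 9 = 63. M₁ = 9, y₁ ≡ 4 (mod 7). M₂ = 7, y₂ ≡ 4 (mod 9). k = 3×9×4 + 5×7×4 ≡ 59 (mod 63)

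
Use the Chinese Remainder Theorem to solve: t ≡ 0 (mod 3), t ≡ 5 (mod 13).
M = 3 × 13 = 39. M₁ = 13, y₁ ≡ 1 (mod 3). M₂ = 3, y₂ ≡ 9 (mod 13). t = 0×13×1 + 5×3×9 ≡ 18 (mod 39)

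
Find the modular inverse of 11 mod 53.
Since 53 is prime, by Fermat 11^(-1) ≡ 11^{51} ≡ 29 mod 53. Verify: 11 × 29 = 319 ≡ 1 mod 53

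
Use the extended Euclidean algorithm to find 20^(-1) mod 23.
Extended GCD: 20(-8) + 23(7) = 1. So 20^(-1) ≡ -8 ≡ 15 (mod 23). Verify: 20 × 15 = 300 ≡ 1 (mod 23)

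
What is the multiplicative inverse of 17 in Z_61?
Since 61 is prime, by Fermat 17^(-1) ≡ 17^{59} ≡ 18 (mod 61). Verify: 17 × 18 = 306 ≡ 1 (mod 61)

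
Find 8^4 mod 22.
8^{4} = 4096 ≡ 4 mod 22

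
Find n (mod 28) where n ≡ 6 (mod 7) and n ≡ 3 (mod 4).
M = 7 × 4 = 28. M₁ = 4, y₁ ≡ 2 (mod 7). M₂ = 7, y₂ ≡ 3 (mod 4). n = 6×4×2 + 3×7×3 ≡ 27 (mod 28)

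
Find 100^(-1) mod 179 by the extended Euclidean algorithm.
Extended GCD: 100(-34) + 179(19) = 1. So 100^(-1) ≡ -34 ≡ 145 mod 179. Verify: 100 × 145 = 14500 ≡ 1 mod 179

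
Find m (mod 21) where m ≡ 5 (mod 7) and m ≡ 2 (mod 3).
M = 7 × 3 = 21. M₁ = 3, y₁ ≡ 5 (mod 7). M₂ = 7, y₂ ≡ 1 (mod 3). m = 5×3×5 + 2×7×1 ≡ 5 (mod 21)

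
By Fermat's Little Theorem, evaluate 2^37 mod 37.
By Fermat: 2^{36} ≡ 1 (mod 37). So 2^{37} = 2^{36} · 2^{1} ≡ 2^{1} ≡ 2 (mod 37)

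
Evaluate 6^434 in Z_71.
Using Fermat: 6^{70} ≡ 1 (mod 71). 434 ≡ 14 (mod 70). So 6^{434} ≡ 6^{14} ≡ 5 (mod 71)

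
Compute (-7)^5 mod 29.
By repeated squaring (mod 29): (-7)^{1}≡22, (-7)^{2}≡20, (-7)^{4}≡23. Then (-7)^{5} = (-7)^{4+1} ≡ 23 × 22 ≡ 13 (mod 29)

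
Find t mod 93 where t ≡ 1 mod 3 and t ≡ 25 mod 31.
M = 3 × 31 = 93. M₁ = 31, y₁ ≡ 1 mod 3. M₂ = 3, y₂ ≡ 21 mod 31. t = 1×31×1 + 25×3×21 ≡ 25 mod 93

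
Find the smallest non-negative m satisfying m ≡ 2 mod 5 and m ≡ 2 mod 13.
M = 5 × 13 = 65. M₁ = 13, y₁ ≡ 2 mod 5. M₂ = 5, y₂ ≡ 8 mod 13. m = 2×13×2 + 2×5×8 ≡ 2 mod 65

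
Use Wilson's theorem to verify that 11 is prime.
(10)! mod 11 = 10. Since this equals -1 (mod 11), Wilson confirms 11 is prime.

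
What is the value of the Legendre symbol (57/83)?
(57/83) = 57^{41} mod 83 = -1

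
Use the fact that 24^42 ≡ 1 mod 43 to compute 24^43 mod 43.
By Fermat: 24^{42} ≡ 1 mod 43. So 24^{43} = 24^{42} · 24^{1} ≡ 24^{1} ≡ 24 mod 43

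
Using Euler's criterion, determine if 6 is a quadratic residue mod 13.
By Euler's criterion: 6^{6} ≡ 12 mod 13. Since this equals -1 (≡ 12), 6 is not a QR.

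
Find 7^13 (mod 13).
Using Fermat: 7^{12} ≡ 1 (mod 13). 13 ≡ 1 (mod 12). So 7^{13} ≡ 7^{1} ≡ 7 (mod 13)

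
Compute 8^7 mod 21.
By repeated squaring mod 21: 8^{1}≡8, 8^{2}≡1, 8^{4}≡1. Then 8^{7} = 8^{4+2+1} ≡ 1 × 1 × 8 ≡ 8 mod 21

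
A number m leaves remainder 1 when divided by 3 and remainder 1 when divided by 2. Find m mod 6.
M = 3 × 2 = 6. M₁ = 2, y₁ ≡ 2 mod 3. M₂ = 3, y₂ ≡ 1 mod 2. m = 1×2×2 + 1×3×1 ≡ 1 mod 6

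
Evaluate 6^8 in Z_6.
By repeated squaring mod 6: 6^{1}≡0, 6^{2}≡0, 6^{4}≡0, 6^{8}≡0. So 6^{8} ≡ 0 mod 6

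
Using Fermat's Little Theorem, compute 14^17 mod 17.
By Fermat: 14^{16} ≡ 1 (mod 17). So 14^{17} = 14^{16} · 14^{1} ≡ 14^{1} ≡ 14 (mod 17)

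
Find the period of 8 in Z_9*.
Powers of 8 mod 9: 8^1≡8, 8^2≡1. So the order of 8 is 2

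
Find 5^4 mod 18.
5^{4} = 625 ≡ 13 mod 18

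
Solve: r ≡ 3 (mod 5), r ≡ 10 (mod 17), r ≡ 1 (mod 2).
M = 5 × 17 × 2 = 170. M₁ = 34, y₁ ≡ 4 (mod 5). M₂ = 10, y₂ ≡ 12 (mod 17). M₃ = 85, y₃ ≡ 1 (mod 2). r = 3×34×4 + 10×10×12 + 1×85×1 ≡ 163 (mod 170)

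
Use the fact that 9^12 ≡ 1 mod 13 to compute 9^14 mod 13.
By Fermat: 9^{12} ≡ 1 mod 13. So 9^{14} = 9^{12} · 9^{2} ≡ 9^{2} ≡ 3 mod 13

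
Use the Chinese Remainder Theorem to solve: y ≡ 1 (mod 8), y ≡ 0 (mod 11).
M = 8 × 11 = 88. M₁ = 11, y₁ ≡ 3 (mod 8). M₂ = 8, y₂ ≡ 7 (mod 11). y = 1×11×3 + 0×8×7 ≡ 33 (mod 88)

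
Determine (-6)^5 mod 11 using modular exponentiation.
By repeated squaring mod 11: (-6)^{1}≡5, (-6)^{2}≡3, (-6)^{4}≡9. Then (-6)^{5} = (-6)^{4+1} ≡ 9 × 5 ≡ 1 mod 11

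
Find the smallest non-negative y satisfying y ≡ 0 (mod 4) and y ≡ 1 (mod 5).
M = 4 × 5 = 20. M₁ = 5, y₁ ≡ 1 (mod 4). M₂ = 4, y₂ ≡ 4 (mod 5). y = 0×5×1 + 1×4×4 ≡ 16 (mod 20)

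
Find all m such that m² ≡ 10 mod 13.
The square roots of 10 mod 13 are 7 and 6. Verify: 7² = 49 ≡ 10 mod 13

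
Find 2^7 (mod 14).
By repeated squaring (mod 14): 2^{1}≡2, 2^{2}≡4, 2^{4}≡2. Then 2^{7} = 2^{4+2+1} ≡ 2 × 4 × 2 ≡ 2 (mod 14)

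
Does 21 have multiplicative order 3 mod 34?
Powers of 21 mod 34: 21^1≡21, 21^2≡33, 21^3≡13, 21^4≡1. 21^3≡13≢1, so ord ≠ 3. No, the actual order is 4.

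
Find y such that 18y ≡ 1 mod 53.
Since 53 is prime, by Fermat 18^(-1) ≡ 18^{51} ≡ 3 mod 53. Verify: 18 × 3 = 54 ≡ 1 mod 53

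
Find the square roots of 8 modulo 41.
The square roots of 8 mod 41 are 34 and 7. Verify: 34² = 1156 ≡ 8 mod 41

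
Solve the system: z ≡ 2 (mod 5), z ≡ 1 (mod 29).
M = 5 × 29 = 145. M₁ = 29, y₁ ≡ 4 (mod 5). M₂ = 5, y₂ ≡ 6 (mod 29). z = 2×29×4 + 1×5×6 ≡ 117 (mod 145)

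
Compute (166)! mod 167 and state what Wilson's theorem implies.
(166)! mod 167 = 166. Since this equals -1 mod 167, Wilson confirms 167 is prime.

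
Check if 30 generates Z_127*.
30^{63} ≡ 1 mod 127 and 63 < 126, so ord_127(30) = 63 ≠ 126 and 30 is not a primitive root.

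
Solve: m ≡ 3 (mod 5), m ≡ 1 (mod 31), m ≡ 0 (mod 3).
M = 5 × 31 × 3 = 465. M₁ = 93, y₁ ≡ 2 (mod 5). M₂ = 15, y₂ ≡ 29 (mod 31). M₃ = 155, y₃ ≡ 2 (mod 3). m = 3×93×2 + 1×15×29 + 0×155×2 ≡ 63 (mod 465)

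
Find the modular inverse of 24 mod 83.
Since 83 is prime, by Fermat 24^(-1) ≡ 24^{81} ≡ 45 (mod 83). Verify: 24 × 45 = 1080 ≡ 1 (mod 83)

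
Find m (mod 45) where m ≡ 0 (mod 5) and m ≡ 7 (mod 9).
M = 5 × 9 = 45. M₁ = 9, y₁ ≡ 4 (mod 5). M₂ = 5, y₂ ≡ 2 (mod 9). m = 0×9×4 + 7×5×2 ≡ 25 (mod 45)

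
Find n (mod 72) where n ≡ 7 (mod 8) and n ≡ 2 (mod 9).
M = 8 × 9 = 72. M₁ = 9, y₁ ≡ 1 (mod 8). M₂ = 8, y₂ ≡ 8 (mod 9). n = 7×9×1 + 2×8×8 ≡ 47 (mod 72)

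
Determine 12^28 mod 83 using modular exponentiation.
By repeated squaring mod 83: 12^{1}≡12, 12^{2}≡61, 12^{4}≡69, 12^{8}≡30, 12^{16}≡70. Then 12^{28} = 12^{16+8+4} ≡ 70 × 30 × 69 ≡ 65 mod 83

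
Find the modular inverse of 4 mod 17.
Since 17 is prime, by Fermat 4^(-1) ≡ 4^{15} ≡ 13 mod 17. Verify: 4 × 13 = 52 ≡ 1 mod 17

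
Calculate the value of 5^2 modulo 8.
5^{2} = 25 ≡ 1 (mod 8)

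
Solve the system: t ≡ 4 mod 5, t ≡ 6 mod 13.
M = 5 × 13 = 65. M₁ = 13, y₁ ≡ 2 mod 5. M₂ = 5, y₂ ≡ 8 mod 13. t = 4×13×2 + 6×5×8 ≡ 19 mod 65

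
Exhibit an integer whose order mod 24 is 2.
17 has order 2 mod 24 since 17^{2} ≡ 1 (mod 24) and no smaller power works.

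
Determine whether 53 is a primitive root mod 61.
53^{20} ≡ 1 mod 61 and 20 < 60, so ord_61(53) = 20 ≠ 60 and 53 is not a primitive root.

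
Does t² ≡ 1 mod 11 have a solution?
By Euler's criterion: 1^{5} ≡ 1 mod 11. Since this equals 1, 1 is a QR.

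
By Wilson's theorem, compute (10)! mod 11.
By Wilson's theorem, (10)! ≡ -1 ≡ 10 mod 11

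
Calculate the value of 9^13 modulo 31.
By repeated squaring mod 31: 9^{1}≡9, 9^{2}≡19, 9^{4}≡20, 9^{8}≡28. Then 9^{13} = 9^{8+4+1} ≡ 28 × 20 × 9 ≡ 18 mod 31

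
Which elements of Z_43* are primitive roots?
There are φ(42) = 12 primitive roots mod 43: {3, 5, 12, 18, 19, 20, 26, 28, 29, 30, 33, 34}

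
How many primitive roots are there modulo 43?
A prime p has φ(p-1) primitive roots; here φ(42) = 12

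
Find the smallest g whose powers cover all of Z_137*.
g = 3. For each prime q|136: 3^{68}≡136, 3^{8}≡122, none ≡ 1, so ord_137(3) = 136 and 3 is a primitive root.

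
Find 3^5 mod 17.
By repeated squaring mod 17: 3^{1}≡3, 3^{2}≡9, 3^{4}≡13. Then 3^{5} = 3^{4+1} ≡ 13 × 3 ≡ 5 mod 17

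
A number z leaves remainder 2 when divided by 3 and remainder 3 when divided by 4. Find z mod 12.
M = 3 × 4 = 12. M₁ = 4, y₁ ≡ 1 mod 3. M₂ = 3, y₂ ≡ 3 mod 4. z = 2×4×1 + 3×3×3 ≡ 11 mod 12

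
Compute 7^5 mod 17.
By repeated squaring (mod 17): 7^{1}≡7, 7^{2}≡15, 7^{4}≡4. Then 7^{5} = 7^{4+1} ≡ 4 × 7 ≡ 11 (mod 17)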